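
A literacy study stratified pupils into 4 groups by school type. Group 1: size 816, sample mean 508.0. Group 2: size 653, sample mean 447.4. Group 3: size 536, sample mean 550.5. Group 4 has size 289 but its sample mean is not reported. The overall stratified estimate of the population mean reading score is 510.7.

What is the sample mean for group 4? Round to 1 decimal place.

587.5

Σ Nₕx̄ₕ = N·μ, so 289·x̄_4 = 2294·510.7 − (816·508.0 + 653·447.4 + 536·550.5).
= 1171545.8 − 1001748.2 = 169797.6.
x̄_4 = 169797.6 / 289 = 587.535... → 587.5.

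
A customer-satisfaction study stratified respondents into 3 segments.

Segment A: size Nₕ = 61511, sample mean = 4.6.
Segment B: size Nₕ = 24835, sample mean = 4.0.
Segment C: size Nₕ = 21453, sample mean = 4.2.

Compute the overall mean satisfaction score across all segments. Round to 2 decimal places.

x̄_st = (Σ Nₕx̄ₕ) / (Σ Nₕ) = (61511·4.6 + 24835·4.0 + 21453·4.2) / 107799
= 472393.2 / 107799 = 4.3822... → 4.38.

4.38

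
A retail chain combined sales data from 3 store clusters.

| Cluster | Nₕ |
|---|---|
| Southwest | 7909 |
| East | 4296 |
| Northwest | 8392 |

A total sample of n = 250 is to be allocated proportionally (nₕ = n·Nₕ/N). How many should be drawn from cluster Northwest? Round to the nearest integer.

N = 7909 + 4296 + 8392 = 20597.
n_Northwest = 250·8392/20597 = 101.859... → 102.

102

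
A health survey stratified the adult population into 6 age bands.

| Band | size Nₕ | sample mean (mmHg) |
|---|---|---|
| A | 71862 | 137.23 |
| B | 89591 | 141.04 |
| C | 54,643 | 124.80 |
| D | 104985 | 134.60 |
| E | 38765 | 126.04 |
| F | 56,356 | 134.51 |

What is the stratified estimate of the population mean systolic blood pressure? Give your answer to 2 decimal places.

134.34

N = 416202; weights Wₕ = Nₕ/N = (0.1727, 0.2153, 0.1313, 0.2522, 0.0931, 0.1354).
x̄_st = Σ Wₕ·x̄ₕ = 0.1727·137.23 + 0.2153·141.04 + 0.1313·124.80 + 0.2522·134.60 + 0.0931·126.04 + 0.1354·134.51 ≈ 134.3443...
→ 134.34.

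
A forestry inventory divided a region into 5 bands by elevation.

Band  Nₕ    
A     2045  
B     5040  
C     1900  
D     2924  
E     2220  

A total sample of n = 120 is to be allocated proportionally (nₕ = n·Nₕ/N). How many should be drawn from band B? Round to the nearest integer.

43

N = 2045 + 5040 + 1900 + 2924 + 2220 = 14129.
n_B = 120·5040/14129 = 42.806... → 43.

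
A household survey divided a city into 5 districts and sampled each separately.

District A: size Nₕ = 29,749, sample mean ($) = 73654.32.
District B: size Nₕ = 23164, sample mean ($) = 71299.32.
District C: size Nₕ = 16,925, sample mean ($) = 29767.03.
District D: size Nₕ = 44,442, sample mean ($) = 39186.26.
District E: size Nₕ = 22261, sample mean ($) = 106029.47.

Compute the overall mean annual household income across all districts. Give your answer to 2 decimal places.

61874.20

x̄_st = (Σ Nₕx̄ₕ) / (Σ Nₕ) = (29749·73654.32 + 23164·71299.32 + 16925·29767.03 + 44442·39186.26 + 22261·106029.47) / 136541
= 8448364595.5 / 136541 = 61874.1960... → 61874.20.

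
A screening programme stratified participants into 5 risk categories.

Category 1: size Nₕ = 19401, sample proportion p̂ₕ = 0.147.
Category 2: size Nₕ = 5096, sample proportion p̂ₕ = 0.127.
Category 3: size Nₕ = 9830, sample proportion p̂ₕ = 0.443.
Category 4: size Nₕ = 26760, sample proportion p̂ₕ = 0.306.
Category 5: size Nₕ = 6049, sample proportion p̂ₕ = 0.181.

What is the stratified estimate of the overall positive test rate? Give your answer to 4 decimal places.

N = 19401 + 5096 + 9830 + 26760 + 6049 = 67136.
Overall proportion = Σ (Nₕ/N)·p̂ₕ.
Σ Nₕp̂ₕ = 2851.947 + 647.192 + 4354.69 + 8188.56 + 1094.869 = 17137.258.
17137.258 / 67136 = 0.255262... → 0.2553.

0.2553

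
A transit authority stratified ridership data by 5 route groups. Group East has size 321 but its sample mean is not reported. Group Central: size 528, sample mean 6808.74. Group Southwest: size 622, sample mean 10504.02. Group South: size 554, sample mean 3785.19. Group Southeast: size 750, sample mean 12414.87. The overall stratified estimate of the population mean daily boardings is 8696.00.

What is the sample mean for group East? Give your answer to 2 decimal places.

Σ Nₕx̄ₕ = N·μ, so 321·x̄_East = 2775·8696.00 − (528·6808.74 + 622·10504.02 + 554·3785.19 + 750·12414.87).
= 24131400 − 21536662.92 = 2594737.08.
x̄_East = 2594737.08 / 321 = 8083.2931... → 8083.29.

8083.29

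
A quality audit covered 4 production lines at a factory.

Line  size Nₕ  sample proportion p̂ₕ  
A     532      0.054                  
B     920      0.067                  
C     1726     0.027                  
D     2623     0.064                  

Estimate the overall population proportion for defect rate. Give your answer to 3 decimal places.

Wₕ = Nₕ/N with N = 5801: 0.0917, 0.1586, 0.2975, 0.4522.
p̂_st = 0.0917·0.054 + 0.1586·0.067 + 0.2975·0.027 + 0.4522·0.064 ≈ 0.05255... → 0.053.

0.053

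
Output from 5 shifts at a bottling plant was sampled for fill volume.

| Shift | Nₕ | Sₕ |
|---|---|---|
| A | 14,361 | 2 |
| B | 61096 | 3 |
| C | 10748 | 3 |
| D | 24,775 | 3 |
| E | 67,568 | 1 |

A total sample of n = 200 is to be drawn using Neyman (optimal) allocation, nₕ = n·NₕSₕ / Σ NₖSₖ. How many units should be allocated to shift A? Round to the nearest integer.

Σ NₕSₕ = 14361·2 + 61096·3 + 10748·3 + 24775·3 + 67568·1 = 386147.
Share for A: 28722/386147 = 0.07438.
n_A = 200 × 0.07438 = 14.876... → 15.

15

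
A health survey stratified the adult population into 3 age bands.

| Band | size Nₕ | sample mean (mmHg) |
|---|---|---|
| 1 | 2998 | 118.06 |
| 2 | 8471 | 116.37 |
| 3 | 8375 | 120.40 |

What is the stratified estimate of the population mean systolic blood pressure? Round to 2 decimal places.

118.33

x̄_st = (Σ Nₕx̄ₕ) / (Σ Nₕ) = (2998·118.06 + 8471·116.37 + 8375·120.40) / 19844
= 2348064.15 / 19844 = 118.3262... → 118.33.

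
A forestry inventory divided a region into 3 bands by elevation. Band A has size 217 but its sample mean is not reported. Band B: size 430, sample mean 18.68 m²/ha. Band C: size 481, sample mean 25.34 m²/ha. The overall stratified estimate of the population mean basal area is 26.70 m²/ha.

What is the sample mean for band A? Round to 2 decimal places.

Σ Nₕx̄ₕ = N·μ, so 217·x̄_A = 1128·26.70 − (430·18.68 + 481·25.34).
= 30117.6 − 20220.94 = 9896.66.
x̄_A = 9896.66 / 217 = 45.6067... → 45.61.

45.61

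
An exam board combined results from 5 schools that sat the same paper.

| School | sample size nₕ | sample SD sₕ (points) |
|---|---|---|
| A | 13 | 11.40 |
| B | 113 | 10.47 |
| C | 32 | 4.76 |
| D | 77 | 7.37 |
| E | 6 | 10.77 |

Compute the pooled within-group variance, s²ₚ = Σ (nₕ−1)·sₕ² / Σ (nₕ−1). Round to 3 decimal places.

A: (13−1)·11.40² = 12·129.96 = 1559.52
B: (113−1)·10.47² = 112·109.6209 = 12277.5408
C: (32−1)·4.76² = 31·22.6576 = 702.3856
D: (77−1)·7.37² = 76·54.3169 = 4128.0844
E: (6−1)·10.77² = 5·115.9929 = 579.9645
Numerator = 19247.4953; denominator = Σ(nₕ−1) = 236.
s²ₚ = 19247.4953/236 = 81.55718... → 81.557.

81.557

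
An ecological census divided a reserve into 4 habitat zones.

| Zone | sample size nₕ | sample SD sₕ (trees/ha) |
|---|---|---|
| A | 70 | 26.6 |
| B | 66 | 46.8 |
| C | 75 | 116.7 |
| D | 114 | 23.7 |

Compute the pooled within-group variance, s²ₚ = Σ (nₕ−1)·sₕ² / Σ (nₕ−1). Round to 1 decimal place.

3932.9

Degrees of freedom: 69 + 65 + 74 + 113 = 321.
Σ(nₕ−1)sₕ² = 69·707.56 + 65·2190.24 + 74·13618.89 + 113·561.69 = 1262456.07.
s²ₚ = 1262456.07 / 321 = 3932.885... → 3932.9.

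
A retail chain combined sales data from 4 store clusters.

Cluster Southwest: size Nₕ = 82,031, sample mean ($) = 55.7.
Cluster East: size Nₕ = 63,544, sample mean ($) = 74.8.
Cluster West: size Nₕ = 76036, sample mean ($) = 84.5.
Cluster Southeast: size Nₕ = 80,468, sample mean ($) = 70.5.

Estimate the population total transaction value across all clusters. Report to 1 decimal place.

21420253.9

Population total = Σ Nₕ·x̄ₕ (each stratum's size times its mean).
82031·55.7 + 63544·74.8 + 76036·84.5 + 80468·70.5 = 4569126.7 + 4753091.2 + 6425042 + 5672994 = 21420253.9.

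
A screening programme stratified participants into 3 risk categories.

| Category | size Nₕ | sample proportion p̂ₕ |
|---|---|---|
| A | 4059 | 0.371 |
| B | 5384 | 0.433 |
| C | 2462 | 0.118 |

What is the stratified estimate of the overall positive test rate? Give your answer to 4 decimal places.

0.3467

N = 4059 + 5384 + 2462 = 11905.
Overall proportion = Σ (Nₕ/N)·p̂ₕ.
Σ Nₕp̂ₕ = 1505.889 + 2331.272 + 290.516 = 4127.677.
4127.677 / 11905 = 0.346718... → 0.3467.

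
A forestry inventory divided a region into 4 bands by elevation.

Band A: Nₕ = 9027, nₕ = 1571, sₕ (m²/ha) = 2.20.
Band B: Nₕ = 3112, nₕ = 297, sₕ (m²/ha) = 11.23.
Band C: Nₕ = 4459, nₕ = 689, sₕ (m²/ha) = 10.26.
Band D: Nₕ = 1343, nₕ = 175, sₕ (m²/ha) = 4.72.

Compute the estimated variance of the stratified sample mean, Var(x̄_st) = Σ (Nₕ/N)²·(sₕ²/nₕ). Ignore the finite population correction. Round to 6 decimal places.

N = 17941; Wₕ = Nₕ/N.
band A: (9027/17941)²·2.20²/1571 = 0.000779943
band B: (3112/17941)²·11.23²/297 = 0.012775825
band C: (4459/17941)²·10.26²/689 = 0.009437504
band D: (1343/17941)²·4.72²/175 = 0.000713353
Sum = 0.023706625 → 0.023707.

0.023707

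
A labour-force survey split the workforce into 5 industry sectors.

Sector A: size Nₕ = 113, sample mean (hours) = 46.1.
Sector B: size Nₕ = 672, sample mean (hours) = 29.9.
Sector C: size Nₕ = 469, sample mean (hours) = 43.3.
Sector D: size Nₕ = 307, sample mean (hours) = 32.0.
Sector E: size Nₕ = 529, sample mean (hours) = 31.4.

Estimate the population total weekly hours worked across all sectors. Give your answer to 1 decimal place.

72044.4

A: 113·46.1 = 5209.3
B: 672·29.9 = 20092.8
C: 469·43.3 = 20307.7
D: 307·32.0 = 9824
E: 529·31.4 = 16610.6
τ̂ = Σ Nₕx̄ₕ = 72044.4.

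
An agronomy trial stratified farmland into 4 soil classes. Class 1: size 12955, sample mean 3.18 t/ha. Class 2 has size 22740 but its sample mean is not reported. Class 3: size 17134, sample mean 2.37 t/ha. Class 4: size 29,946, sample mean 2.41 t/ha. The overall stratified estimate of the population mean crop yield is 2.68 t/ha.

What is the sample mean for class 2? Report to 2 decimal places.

N = 12955 + 22740 + 17134 + 29946 = 82775.
Overall total = μ·N = 2.68·82775 = 221837.
Subtract the known strata: 12955·3.18 + 17134·2.37 + 29946·2.41 = 153974.34.
Remaining total for class 2: 221837 − 153974.34 = 67862.66.
Divide by its size: 67862.66 / 22740 = 2.9843... → 2.98.

2.98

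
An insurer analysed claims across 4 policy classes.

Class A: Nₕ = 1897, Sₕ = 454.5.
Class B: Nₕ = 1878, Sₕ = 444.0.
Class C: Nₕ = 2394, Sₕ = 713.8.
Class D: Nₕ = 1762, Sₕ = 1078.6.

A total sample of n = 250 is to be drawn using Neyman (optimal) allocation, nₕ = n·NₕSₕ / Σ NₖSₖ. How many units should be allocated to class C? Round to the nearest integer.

81

A: NₕSₕ = 1897·454.5 = 862186.5
B: NₕSₕ = 1878·444.0 = 833832
C: NₕSₕ = 2394·713.8 = 1708837.2
D: NₕSₕ = 1762·1078.6 = 1900493.2
Σ NₕSₕ = 5305348.9.
n_C = 250·1708837.2/5305348.9 = 80.524... → 81.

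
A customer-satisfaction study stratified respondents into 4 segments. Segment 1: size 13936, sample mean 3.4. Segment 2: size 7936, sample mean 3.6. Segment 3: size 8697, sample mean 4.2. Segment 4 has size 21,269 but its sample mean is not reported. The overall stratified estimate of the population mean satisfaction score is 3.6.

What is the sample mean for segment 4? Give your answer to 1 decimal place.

3.5

Σ Nₕx̄ₕ = N·μ, so 21269·x̄_4 = 51838·3.6 − (13936·3.4 + 7936·3.6 + 8697·4.2).
= 186616.8 − 112479.4 = 74137.4.
x̄_4 = 74137.4 / 21269 = 3.486... → 3.5.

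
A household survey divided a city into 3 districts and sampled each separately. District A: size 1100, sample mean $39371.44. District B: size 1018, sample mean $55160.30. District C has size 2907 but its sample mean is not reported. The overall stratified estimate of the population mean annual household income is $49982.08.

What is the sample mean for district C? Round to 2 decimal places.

52183.76

N = 1100 + 1018 + 2907 = 5025.
Overall total = μ·N = 49982.08·5025 = 251159952.
Subtract the known strata: 1100·39371.44 + 1018·55160.30 = 99461769.4.
Remaining total for district C: 251159952 − 99461769.4 = 151698182.6.
Divide by its size: 151698182.6 / 2907 = 52183.7573... → 52183.76.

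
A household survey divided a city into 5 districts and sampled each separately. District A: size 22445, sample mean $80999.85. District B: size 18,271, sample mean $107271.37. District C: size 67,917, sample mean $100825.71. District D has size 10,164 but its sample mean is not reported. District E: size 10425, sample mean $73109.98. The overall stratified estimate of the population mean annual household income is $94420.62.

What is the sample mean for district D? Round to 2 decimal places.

N = 22445 + 18271 + 67917 + 10164 + 10425 = 129222.
Overall total = μ·N = 94420.62·129222 = 12201221357.64.
Subtract the known strata: 22445·80999.85 + 18271·107271.37 + 67917·100825.71 + 10425·73109.98 = 11387948122.09.
Remaining total for district D: 12201221357.64 − 11387948122.09 = 813273235.55.
Divide by its size: 813273235.55 / 10164 = 80015.0763... → 80015.08.

80015.08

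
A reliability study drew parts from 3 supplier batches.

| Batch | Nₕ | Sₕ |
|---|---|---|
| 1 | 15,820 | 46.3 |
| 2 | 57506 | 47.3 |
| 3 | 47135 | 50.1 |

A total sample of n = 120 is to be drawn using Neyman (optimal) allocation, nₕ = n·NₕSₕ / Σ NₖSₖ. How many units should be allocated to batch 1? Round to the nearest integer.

Σ NₕSₕ = 15820·46.3 + 57506·47.3 + 47135·50.1 = 5813963.3.
Share for 1: 732466/5813963.3 = 0.12598.
n_1 = 120 × 0.12598 = 15.118... → 15.

15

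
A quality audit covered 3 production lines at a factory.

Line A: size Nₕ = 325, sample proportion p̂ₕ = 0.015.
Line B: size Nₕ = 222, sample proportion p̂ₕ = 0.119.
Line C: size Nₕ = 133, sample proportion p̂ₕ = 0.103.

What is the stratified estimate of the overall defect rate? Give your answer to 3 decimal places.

Wₕ = Nₕ/N with N = 680: 0.4779, 0.3265, 0.1956.
p̂_st = 0.4779·0.015 + 0.3265·0.119 + 0.1956·0.103 ≈ 0.06616... → 0.066.

0.066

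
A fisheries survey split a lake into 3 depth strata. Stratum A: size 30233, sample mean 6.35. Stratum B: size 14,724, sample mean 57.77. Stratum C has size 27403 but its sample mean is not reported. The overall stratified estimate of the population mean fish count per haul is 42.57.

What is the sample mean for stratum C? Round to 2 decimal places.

N = 30233 + 14724 + 27403 = 72360.
Overall total = μ·N = 42.57·72360 = 3080365.2.
Subtract the known strata: 30233·6.35 + 14724·57.77 = 1042585.03.
Remaining total for stratum C: 3080365.2 − 1042585.03 = 2037780.17.
Divide by its size: 2037780.17 / 27403 = 74.3634... → 74.36.

74.36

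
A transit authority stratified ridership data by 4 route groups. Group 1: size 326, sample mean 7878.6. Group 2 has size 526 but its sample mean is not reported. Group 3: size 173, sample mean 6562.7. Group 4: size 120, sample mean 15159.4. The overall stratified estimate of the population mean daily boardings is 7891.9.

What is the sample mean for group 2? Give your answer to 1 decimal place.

6679.3

N = 326 + 526 + 173 + 120 = 1145.
Overall total = μ·N = 7891.9·1145 = 9036225.5.
Subtract the known strata: 326·7878.6 + 173·6562.7 + 120·15159.4 = 5522898.7.
Remaining total for group 2: 9036225.5 − 5522898.7 = 3513326.8.
Divide by its size: 3513326.8 / 526 = 6679.329... → 6679.3.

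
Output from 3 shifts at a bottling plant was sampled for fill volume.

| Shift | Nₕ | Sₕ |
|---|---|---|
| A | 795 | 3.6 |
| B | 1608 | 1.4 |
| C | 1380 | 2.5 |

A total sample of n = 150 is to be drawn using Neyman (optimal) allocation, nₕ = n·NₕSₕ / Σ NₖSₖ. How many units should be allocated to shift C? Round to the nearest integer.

60

Σ NₕSₕ = 795·3.6 + 1608·1.4 + 1380·2.5 = 8563.2.
Share for C: 3450/8563.2 = 0.40289.
n_C = 150 × 0.40289 = 60.433... → 60.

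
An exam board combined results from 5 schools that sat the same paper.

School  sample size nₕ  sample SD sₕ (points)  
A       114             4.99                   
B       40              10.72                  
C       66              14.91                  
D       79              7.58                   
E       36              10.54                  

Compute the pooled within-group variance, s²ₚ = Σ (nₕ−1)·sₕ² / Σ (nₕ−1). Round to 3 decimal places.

91.259

Degrees of freedom: 113 + 39 + 65 + 78 + 35 = 330.
Σ(nₕ−1)sₕ² = 113·24.9001 + 39·114.9184 + 65·222.3081 + 78·57.4564 + 35·111.0916 = 30115.3606.
s²ₚ = 30115.3606 / 330 = 91.25867... → 91.259.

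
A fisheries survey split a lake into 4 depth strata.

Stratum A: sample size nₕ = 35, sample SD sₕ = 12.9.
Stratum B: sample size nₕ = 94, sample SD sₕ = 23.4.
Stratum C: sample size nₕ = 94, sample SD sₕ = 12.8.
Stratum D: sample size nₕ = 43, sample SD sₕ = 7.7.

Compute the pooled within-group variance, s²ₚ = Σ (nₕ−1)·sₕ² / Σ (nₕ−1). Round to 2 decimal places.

A: (35−1)·12.9² = 34·166.41 = 5657.94
B: (94−1)·23.4² = 93·547.56 = 50923.08
C: (94−1)·12.8² = 93·163.84 = 15237.12
D: (43−1)·7.7² = 42·59.29 = 2490.18
Numerator = 74308.32; denominator = Σ(nₕ−1) = 262.
s²ₚ = 74308.32/262 = 283.6195... → 283.62.

283.62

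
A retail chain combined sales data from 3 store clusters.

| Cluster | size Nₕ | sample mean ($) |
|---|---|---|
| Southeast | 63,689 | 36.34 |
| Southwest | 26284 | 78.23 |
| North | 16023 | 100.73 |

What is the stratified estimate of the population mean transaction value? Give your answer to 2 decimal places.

x̄_st = (Σ Nₕx̄ₕ) / (Σ Nₕ) = (63689·36.34 + 26284·78.23 + 16023·100.73) / 105996
= 5984652.37 / 105996 = 56.4611... → 56.46.

56.46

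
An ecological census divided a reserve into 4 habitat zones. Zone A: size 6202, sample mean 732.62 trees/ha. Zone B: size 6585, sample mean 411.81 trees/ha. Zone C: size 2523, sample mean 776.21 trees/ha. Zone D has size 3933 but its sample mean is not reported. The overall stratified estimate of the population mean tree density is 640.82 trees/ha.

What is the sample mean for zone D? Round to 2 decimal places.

792.64

N = 6202 + 6585 + 2523 + 3933 = 19243.
Overall total = μ·N = 640.82·19243 = 12331299.26.
Subtract the known strata: 6202·732.62 + 6585·411.81 + 2523·776.21 = 9213855.92.
Remaining total for zone D: 12331299.26 − 9213855.92 = 3117443.34.
Divide by its size: 3117443.34 / 3933 = 792.6375... → 792.64.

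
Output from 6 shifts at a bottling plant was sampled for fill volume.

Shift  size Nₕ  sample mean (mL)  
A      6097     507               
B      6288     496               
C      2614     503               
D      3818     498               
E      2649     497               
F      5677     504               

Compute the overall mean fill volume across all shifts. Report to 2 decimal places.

501.20

N = 27143; weights Wₕ = Nₕ/N = (0.2246, 0.2317, 0.0963, 0.1407, 0.0976, 0.2092).
x̄_st = Σ Wₕ·x̄ₕ = 0.2246·507 + 0.2317·496 + 0.0963·503 + 0.1407·498 + 0.0976·497 + 0.2092·504 ≈ 501.1971...
→ 501.20.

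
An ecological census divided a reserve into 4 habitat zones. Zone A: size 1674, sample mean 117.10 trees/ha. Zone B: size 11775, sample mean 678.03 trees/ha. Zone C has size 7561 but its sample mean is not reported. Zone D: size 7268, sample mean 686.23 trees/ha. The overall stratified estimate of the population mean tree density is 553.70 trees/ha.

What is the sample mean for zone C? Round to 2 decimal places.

Σ Nₕx̄ₕ = N·μ, so 7561·x̄_C = 28278·553.70 − (1674·117.10 + 11775·678.03 + 7268·686.23).
= 15657528.6 − 13167348.29 = 2490180.31.
x̄_C = 2490180.31 / 7561 = 329.3454... → 329.35.

329.35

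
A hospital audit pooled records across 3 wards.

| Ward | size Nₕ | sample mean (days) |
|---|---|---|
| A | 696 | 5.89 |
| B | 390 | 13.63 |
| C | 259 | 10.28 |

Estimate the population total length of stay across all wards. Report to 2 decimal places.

A: 696·5.89 = 4099.44
B: 390·13.63 = 5315.7
C: 259·10.28 = 2662.52
τ̂ = Σ Nₕx̄ₕ = 12077.66.

12077.66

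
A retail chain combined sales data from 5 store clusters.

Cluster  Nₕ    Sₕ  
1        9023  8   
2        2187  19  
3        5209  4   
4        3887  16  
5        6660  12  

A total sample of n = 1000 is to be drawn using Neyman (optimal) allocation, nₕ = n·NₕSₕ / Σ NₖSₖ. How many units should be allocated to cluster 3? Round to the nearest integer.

75

1: NₕSₕ = 9023·8 = 72184
2: NₕSₕ = 2187·19 = 41553
3: NₕSₕ = 5209·4 = 20836
4: NₕSₕ = 3887·16 = 62192
5: NₕSₕ = 6660·12 = 79920
Σ NₕSₕ = 276685.
n_3 = 1000·20836/276685 = 75.306... → 75.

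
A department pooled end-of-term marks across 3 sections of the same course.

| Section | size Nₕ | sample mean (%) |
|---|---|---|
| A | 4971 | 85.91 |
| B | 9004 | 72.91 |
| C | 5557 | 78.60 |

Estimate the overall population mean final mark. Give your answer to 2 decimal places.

N = 19532; weights Wₕ = Nₕ/N = (0.2545, 0.4610, 0.2845).
x̄_st = Σ Wₕ·x̄ₕ = 0.2545·85.91 + 0.4610·72.91 + 0.2845·78.60 ≈ 77.8374...
→ 77.84.

77.84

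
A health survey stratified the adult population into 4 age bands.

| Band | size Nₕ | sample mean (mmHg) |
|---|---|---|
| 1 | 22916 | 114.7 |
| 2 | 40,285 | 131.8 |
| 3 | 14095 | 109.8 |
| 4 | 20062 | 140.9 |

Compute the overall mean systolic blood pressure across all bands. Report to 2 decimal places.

126.47

N = 97358; weights Wₕ = Nₕ/N = (0.2354, 0.4138, 0.1448, 0.2061).
x̄_st = Σ Wₕ·x̄ₕ = 0.2354·114.7 + 0.4138·131.8 + 0.1448·109.8 + 0.2061·140.9 ≈ 126.4652...
→ 126.47.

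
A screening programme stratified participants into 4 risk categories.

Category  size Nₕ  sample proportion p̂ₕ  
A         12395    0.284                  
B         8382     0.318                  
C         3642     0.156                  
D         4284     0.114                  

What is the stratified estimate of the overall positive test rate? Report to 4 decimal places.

Wₕ = Nₕ/N with N = 28703: 0.4318, 0.2920, 0.1269, 0.1493.
p̂_st = 0.4318·0.284 + 0.2920·0.318 + 0.1269·0.156 + 0.1493·0.114 ≈ 0.252315... → 0.2523.

0.2523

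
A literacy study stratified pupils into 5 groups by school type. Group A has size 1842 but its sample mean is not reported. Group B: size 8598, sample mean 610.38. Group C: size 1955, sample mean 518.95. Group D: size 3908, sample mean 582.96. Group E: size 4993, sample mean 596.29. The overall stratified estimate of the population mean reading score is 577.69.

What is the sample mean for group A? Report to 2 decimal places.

425.85

Σ Nₕx̄ₕ = N·μ, so 1842·x̄_A = 21296·577.69 − (8598·610.38 + 1955·518.95 + 3908·582.96 + 4993·596.29).
= 12302486.24 − 11518078.14 = 784408.1.
x̄_A = 784408.1 / 1842 = 425.8459... → 425.85.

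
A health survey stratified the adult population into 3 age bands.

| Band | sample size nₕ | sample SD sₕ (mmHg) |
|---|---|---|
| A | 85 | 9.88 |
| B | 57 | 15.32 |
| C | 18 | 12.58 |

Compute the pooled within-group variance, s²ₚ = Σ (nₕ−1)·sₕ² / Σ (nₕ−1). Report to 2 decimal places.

Degrees of freedom: 84 + 56 + 17 = 157.
Σ(nₕ−1)sₕ² = 84·97.6144 + 56·234.7024 + 17·158.2564 = 24033.3028.
s²ₚ = 24033.3028 / 157 = 153.0784... → 153.08.

153.08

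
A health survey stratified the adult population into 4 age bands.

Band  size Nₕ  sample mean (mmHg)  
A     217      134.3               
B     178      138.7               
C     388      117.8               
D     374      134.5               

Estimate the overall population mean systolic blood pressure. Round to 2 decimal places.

129.51

x̄_st = (Σ Nₕx̄ₕ) / (Σ Nₕ) = (217·134.3 + 178·138.7 + 388·117.8 + 374·134.5) / 1157
= 149841.1 / 1157 = 129.5083... → 129.51.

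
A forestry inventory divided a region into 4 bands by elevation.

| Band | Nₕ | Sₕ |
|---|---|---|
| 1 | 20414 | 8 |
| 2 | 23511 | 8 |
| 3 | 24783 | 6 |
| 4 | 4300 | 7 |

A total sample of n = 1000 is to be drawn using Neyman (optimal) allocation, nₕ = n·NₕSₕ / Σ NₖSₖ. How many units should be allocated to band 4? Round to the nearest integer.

57

Σ NₕSₕ = 20414·8 + 23511·8 + 24783·6 + 4300·7 = 530198.
Share for 4: 30100/530198 = 0.05677.
n_4 = 1000 × 0.05677 = 56.771... → 57.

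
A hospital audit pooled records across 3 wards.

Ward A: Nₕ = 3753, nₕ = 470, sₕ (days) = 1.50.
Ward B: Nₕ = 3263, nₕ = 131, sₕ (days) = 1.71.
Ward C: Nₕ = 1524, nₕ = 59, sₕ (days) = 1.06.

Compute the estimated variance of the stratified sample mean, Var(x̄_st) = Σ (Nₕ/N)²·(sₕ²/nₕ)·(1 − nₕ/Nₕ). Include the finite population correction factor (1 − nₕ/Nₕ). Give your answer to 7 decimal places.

0.0045196

N = 8540; Wₕ = Nₕ/N.
ward A: (3753/8540)²·1.50²/470·(1 − 470/3753) = 0.0008087576
ward B: (3263/8540)²·1.71²/131·(1 − 131/3263) = 0.0031278363
ward C: (1524/8540)²·1.06²/59·(1 − 59/1524) = 0.0005829973
Sum = 0.0045195912 → 0.0045196.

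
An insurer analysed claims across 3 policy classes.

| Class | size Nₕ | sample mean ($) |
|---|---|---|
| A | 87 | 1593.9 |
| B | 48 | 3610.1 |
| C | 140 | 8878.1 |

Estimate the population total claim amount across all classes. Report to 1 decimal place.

1554888.1

A: 87·1593.9 = 138669.3
B: 48·3610.1 = 173284.8
C: 140·8878.1 = 1242934
τ̂ = Σ Nₕx̄ₕ = 1554888.1.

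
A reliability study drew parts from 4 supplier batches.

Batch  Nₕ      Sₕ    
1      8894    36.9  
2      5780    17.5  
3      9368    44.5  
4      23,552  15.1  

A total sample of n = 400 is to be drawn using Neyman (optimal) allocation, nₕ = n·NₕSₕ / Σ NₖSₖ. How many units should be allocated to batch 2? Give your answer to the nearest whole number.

34

1: NₕSₕ = 8894·36.9 = 328188.6
2: NₕSₕ = 5780·17.5 = 101150
3: NₕSₕ = 9368·44.5 = 416876
4: NₕSₕ = 23552·15.1 = 355635.2
Σ NₕSₕ = 1201849.8.
n_2 = 400·101150/1201849.8 = 33.665... → 34.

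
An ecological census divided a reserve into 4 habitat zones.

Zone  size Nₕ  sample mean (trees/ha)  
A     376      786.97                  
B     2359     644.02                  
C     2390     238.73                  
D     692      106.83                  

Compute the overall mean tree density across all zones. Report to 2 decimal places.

x̄_st = (Σ Nₕx̄ₕ) / (Σ Nₕ) = (376·786.97 + 2359·644.02 + 2390·238.73 + 692·106.83) / 5817
= 2459634.96 / 5817 = 422.8356... → 422.84.

422.84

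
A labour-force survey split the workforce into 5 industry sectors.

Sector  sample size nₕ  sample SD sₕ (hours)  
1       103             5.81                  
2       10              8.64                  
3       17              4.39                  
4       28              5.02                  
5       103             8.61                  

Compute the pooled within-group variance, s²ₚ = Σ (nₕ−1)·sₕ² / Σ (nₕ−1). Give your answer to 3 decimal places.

Degrees of freedom: 102 + 9 + 16 + 27 + 102 = 256.
Σ(nₕ−1)sₕ² = 102·33.7561 + 9·74.6496 + 16·19.2721 + 27·25.2004 + 102·74.1321 = 12665.2072.
s²ₚ = 12665.2072 / 256 = 49.47347... → 49.473.

49.473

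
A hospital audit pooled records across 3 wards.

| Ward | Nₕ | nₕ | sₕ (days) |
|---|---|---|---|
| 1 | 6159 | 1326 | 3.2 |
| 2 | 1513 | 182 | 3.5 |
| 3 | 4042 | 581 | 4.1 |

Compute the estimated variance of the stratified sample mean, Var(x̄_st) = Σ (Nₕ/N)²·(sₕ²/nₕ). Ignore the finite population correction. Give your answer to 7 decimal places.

N = 11714; Wₕ = Nₕ/N.
ward 1: (6159/11714)²·3.2²/1326 = 0.0021348453
ward 2: (1513/11714)²·3.5²/182 = 0.0011228768
ward 3: (4042/11714)²·4.1²/581 = 0.0034448773
Sum = 0.0067025994 → 0.0067026.

0.0067026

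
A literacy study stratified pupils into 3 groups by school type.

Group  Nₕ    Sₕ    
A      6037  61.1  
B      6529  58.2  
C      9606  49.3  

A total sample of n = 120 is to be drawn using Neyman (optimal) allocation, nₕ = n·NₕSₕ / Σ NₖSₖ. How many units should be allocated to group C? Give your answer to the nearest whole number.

A: NₕSₕ = 6037·61.1 = 368860.7
B: NₕSₕ = 6529·58.2 = 379987.8
C: NₕSₕ = 9606·49.3 = 473575.8
Σ NₕSₕ = 1222424.3.
n_C = 120·473575.8/1222424.3 = 46.489... → 46.

46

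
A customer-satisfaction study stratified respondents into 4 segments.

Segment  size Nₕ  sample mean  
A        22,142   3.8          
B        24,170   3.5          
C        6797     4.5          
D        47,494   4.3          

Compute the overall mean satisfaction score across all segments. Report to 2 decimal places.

x̄_st = (Σ Nₕx̄ₕ) / (Σ Nₕ) = (22142·3.8 + 24170·3.5 + 6797·4.5 + 47494·4.3) / 100603
= 403545.3 / 100603 = 4.0113... → 4.01.

4.01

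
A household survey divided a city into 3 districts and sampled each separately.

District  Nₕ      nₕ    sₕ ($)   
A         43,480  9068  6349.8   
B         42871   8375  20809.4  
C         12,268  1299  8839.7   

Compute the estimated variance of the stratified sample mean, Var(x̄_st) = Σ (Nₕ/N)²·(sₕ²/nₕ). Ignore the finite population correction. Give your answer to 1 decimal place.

11566.2

N = 98619; Wₕ = Nₕ/N.
district A: (43480/98619)²·6349.8²/9068 = 864.3039
district B: (42871/98619)²·20809.4²/8375 = 9771.0298
district C: (12268/98619)²·8839.7²/1299 = 930.8769
Sum = 11566.2106 → 11566.2.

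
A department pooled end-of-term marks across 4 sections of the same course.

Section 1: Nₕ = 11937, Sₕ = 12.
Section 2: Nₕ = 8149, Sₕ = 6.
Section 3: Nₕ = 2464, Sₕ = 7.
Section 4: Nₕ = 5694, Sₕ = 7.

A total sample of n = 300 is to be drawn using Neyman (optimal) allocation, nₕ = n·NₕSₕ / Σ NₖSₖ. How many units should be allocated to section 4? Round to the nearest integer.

48

Σ NₕSₕ = 11937·12 + 8149·6 + 2464·7 + 5694·7 = 249244.
Share for 4: 39858/249244 = 0.15992.
n_4 = 300 × 0.15992 = 47.975... → 48.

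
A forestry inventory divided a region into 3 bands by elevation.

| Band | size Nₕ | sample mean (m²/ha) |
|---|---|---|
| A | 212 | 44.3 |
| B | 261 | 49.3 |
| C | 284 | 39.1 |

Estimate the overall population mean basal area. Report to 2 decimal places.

44.07

N = 212 + 261 + 284 = 757.
The stratified mean weights each stratum mean by its population share Nₕ/N.
Σ Nₕx̄ₕ = 212·44.3 + 261·49.3 + 284·39.1 = 9391.6 + 12867.3 + 11104.4 = 33363.3.
Divide by N: 33363.3 / 757 = 44.0731... → 44.07.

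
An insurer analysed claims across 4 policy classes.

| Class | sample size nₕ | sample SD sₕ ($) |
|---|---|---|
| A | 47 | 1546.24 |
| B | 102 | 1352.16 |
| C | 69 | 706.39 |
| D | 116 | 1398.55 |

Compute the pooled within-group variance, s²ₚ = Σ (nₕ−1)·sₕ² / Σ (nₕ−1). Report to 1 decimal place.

A: (47−1)·1546.24² = 46·2390858.1376 = 109979474.3296
B: (102−1)·1352.16² = 101·1828336.6656 = 184662003.2256
C: (69−1)·706.39² = 68·498986.8321 = 33931104.5828
D: (116−1)·1398.55² = 115·1955942.1025 = 224933341.7875
Numerator = 553505923.9255; denominator = Σ(nₕ−1) = 330.
s²ₚ = 553505923.9255/330 = 1677290.679... → 1677290.7.

1677290.7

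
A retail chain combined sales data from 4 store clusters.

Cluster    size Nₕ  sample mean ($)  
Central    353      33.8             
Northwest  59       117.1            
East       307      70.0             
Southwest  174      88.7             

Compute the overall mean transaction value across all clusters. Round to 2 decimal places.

62.45

x̄_st = (Σ Nₕx̄ₕ) / (Σ Nₕ) = (353·33.8 + 59·117.1 + 307·70.0 + 174·88.7) / 893
= 55764.1 / 893 = 62.4458... → 62.45.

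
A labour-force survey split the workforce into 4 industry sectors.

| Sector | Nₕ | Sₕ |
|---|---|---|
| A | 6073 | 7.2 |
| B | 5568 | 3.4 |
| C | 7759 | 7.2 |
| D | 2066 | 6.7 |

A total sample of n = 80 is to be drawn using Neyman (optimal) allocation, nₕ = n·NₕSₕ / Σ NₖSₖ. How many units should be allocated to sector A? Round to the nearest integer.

26

A: NₕSₕ = 6073·7.2 = 43725.6
B: NₕSₕ = 5568·3.4 = 18931.2
C: NₕSₕ = 7759·7.2 = 55864.8
D: NₕSₕ = 2066·6.7 = 13842.2
Σ NₕSₕ = 132363.8.
n_A = 80·43725.6/132363.8 = 26.428... → 26.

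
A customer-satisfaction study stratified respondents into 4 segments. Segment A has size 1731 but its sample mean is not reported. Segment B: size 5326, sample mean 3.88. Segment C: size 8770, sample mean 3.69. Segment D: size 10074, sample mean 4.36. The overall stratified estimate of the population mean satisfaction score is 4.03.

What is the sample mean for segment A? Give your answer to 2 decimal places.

N = 1731 + 5326 + 8770 + 10074 = 25901.
Overall total = μ·N = 4.03·25901 = 104381.03.
Subtract the known strata: 5326·3.88 + 8770·3.69 + 10074·4.36 = 96948.82.
Remaining total for segment A: 104381.03 − 96948.82 = 7432.21.
Divide by its size: 7432.21 / 1731 = 4.2936... → 4.29.

4.29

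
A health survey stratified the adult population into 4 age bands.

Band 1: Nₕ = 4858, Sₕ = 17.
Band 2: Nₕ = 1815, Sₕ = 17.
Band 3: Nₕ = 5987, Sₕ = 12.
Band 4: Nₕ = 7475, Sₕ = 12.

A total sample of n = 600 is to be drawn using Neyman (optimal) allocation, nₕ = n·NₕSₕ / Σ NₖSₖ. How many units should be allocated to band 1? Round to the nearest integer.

180

1: NₕSₕ = 4858·17 = 82586
2: NₕSₕ = 1815·17 = 30855
3: NₕSₕ = 5987·12 = 71844
4: NₕSₕ = 7475·12 = 89700
Σ NₕSₕ = 274985.
n_1 = 600·82586/274985 = 180.197... → 180.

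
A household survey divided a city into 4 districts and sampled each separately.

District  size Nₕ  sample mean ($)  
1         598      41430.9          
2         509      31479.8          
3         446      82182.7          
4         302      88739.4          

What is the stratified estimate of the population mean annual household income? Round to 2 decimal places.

N = 598 + 509 + 446 + 302 = 1855.
The stratified mean weights each stratum mean by its population share Nₕ/N.
Σ Nₕx̄ₕ = 598·41430.9 + 509·31479.8 + 446·82182.7 + 302·88739.4 = 24775678.2 + 16023218.2 + 36653484.2 + 26799298.8 = 104251679.4.
Divide by N: 104251679.4 / 1855 = 56200.3663... → 56200.37.

56200.37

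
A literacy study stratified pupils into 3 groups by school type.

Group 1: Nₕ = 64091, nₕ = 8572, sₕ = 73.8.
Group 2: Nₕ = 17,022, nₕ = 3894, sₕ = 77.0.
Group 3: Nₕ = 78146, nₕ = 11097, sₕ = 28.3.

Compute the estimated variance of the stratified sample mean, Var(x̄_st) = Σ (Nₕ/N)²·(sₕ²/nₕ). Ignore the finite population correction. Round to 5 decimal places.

0.13767

N = 159259. Term for each stratum: Wₕ²sₕ²/nₕ.
Var(x̄_st) = 0.10290031 + 0.01739397 + 0.01737692 = 0.13767120 → 0.13767.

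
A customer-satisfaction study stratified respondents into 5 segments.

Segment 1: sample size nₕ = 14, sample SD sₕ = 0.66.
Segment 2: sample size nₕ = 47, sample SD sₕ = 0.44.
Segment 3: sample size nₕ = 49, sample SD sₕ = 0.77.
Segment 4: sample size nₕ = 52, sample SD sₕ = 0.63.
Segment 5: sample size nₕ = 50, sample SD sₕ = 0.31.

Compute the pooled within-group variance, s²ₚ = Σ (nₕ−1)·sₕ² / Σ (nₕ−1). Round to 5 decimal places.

1: (14−1)·0.66² = 13·0.4356 = 5.6628
2: (47−1)·0.44² = 46·0.1936 = 8.9056
3: (49−1)·0.77² = 48·0.5929 = 28.4592
4: (52−1)·0.63² = 51·0.3969 = 20.2419
5: (50−1)·0.31² = 49·0.0961 = 4.7089
Numerator = 67.9784; denominator = Σ(nₕ−1) = 207.
s²ₚ = 67.9784/207 = 0.3283981... → 0.32840.

0.32840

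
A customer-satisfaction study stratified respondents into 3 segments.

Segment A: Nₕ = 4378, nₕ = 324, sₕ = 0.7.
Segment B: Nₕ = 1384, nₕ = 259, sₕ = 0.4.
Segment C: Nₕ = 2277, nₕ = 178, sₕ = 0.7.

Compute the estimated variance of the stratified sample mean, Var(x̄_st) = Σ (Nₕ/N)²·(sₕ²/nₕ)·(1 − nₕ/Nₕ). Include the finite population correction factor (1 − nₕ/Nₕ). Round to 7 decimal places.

N = 8039. Term for each stratum: Wₕ²sₕ²/nₕ·(1−nₕ/Nₕ).
Var(x̄_st) = 0.0004153426 + 0.0000148835 + 0.0002035858 = 0.0006338119 → 0.0006338.

0.0006338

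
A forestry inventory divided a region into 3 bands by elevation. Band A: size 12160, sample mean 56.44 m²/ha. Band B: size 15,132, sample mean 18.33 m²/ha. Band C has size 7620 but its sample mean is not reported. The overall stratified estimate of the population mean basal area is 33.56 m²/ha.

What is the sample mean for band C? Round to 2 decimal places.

N = 12160 + 15132 + 7620 = 34912.
Overall total = μ·N = 33.56·34912 = 1171646.72.
Subtract the known strata: 12160·56.44 + 15132·18.33 = 963679.96.
Remaining total for band C: 1171646.72 − 963679.96 = 207966.76.
Divide by its size: 207966.76 / 7620 = 27.2922... → 27.29.

27.29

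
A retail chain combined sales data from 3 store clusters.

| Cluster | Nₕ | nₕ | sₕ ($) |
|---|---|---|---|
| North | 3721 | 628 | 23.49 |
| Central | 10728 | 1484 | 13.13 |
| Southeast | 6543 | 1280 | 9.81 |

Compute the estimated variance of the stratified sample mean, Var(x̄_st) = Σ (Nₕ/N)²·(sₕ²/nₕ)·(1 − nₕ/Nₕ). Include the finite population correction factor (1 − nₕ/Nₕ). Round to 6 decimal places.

0.054967

N = 20992. Term for each stratum: Wₕ²sₕ²/nₕ·(1−nₕ/Nₕ).
Var(x̄_st) = 0.022947657 + 0.026143674 + 0.005875309 = 0.054966639 → 0.054967.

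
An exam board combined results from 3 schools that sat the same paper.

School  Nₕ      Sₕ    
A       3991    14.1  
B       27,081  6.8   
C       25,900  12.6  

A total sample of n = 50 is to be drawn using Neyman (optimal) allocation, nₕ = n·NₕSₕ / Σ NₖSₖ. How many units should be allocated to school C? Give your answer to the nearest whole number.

Σ NₕSₕ = 3991·14.1 + 27081·6.8 + 25900·12.6 = 566763.9.
Share for C: 326340/566763.9 = 0.57580.
n_C = 50 × 0.57580 = 28.790... → 29.

29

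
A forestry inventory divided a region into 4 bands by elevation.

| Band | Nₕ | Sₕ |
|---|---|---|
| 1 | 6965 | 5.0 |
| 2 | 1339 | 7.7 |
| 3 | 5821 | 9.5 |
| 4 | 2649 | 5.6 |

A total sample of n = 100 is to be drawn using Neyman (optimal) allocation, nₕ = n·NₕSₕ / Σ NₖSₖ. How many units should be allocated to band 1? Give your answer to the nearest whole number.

30

Σ NₕSₕ = 6965·5.0 + 1339·7.7 + 5821·9.5 + 2649·5.6 = 115269.2.
Share for 1: 34825/115269.2 = 0.30212.
n_1 = 100 × 0.30212 = 30.212... → 30.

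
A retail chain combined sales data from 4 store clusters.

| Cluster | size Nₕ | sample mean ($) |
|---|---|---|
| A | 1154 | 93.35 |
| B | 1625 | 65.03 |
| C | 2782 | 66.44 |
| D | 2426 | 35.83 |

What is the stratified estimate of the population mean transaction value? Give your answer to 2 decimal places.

60.74

N = 7987; weights Wₕ = Nₕ/N = (0.1445, 0.2035, 0.3483, 0.3037).
x̄_st = Σ Wₕ·x̄ₕ = 0.1445·93.35 + 0.2035·65.03 + 0.3483·66.44 + 0.3037·35.83 ≈ 60.7436...
→ 60.74.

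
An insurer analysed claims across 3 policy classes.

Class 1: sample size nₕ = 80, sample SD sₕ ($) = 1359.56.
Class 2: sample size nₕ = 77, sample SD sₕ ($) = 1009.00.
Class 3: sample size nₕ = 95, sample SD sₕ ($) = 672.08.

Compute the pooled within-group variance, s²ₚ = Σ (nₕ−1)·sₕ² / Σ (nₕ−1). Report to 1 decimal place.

1: (80−1)·1359.56² = 79·1848403.3936 = 146023868.0944
2: (77−1)·1009.00² = 76·1018081 = 77374156
3: (95−1)·672.08² = 94·451691.5264 = 42459003.4816
Numerator = 265857027.576; denominator = Σ(nₕ−1) = 249.
s²ₚ = 265857027.576/249 = 1067698.906... → 1067698.9.

1067698.9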